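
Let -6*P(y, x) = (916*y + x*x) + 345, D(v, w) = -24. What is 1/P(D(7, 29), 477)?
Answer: -1/34315 ≈ -2.9142e-5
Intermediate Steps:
P(y, x) = -115/2 - 458*y/3 - x²/6 (P(y, x) = -((916*y + x*x) + 345)/6 = -((916*y + x²) + 345)/6 = -((x² + 916*y) + 345)/6 = -(345 + x² + 916*y)/6 = -115/2 - 458*y/3 - x²/6)
1/P(D(7, 29), 477) = 1/(-115/2 - 458/3*(-24) - ⅙*477²) = 1/(-115/2 + 3664 - ⅙*227529) = 1/(-115/2 + 3664 - 75843/2) = 1/(-34315) = -1/34315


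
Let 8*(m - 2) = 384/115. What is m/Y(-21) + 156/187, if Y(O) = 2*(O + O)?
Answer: 727487/903210 ≈ 0.80545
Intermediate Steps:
Y(O) = 4*O (Y(O) = 2*(2*O) = 4*O)
m = 278/115 (m = 2 + (384/115)/8 = 2 + (384*(1/115))/8 = 2 + (1/8)*(384/115) = 2 + 48/115 = 278/115 ≈ 2.4174)
m/Y(-21) + 156/187 = 278/(115*((4*(-21)))) + 156/187 = (278/115)/(-84) + 156*(1/187) = (278/115)*(-1/84) + 156/187 = -139/4830 + 156/187 = 727487/903210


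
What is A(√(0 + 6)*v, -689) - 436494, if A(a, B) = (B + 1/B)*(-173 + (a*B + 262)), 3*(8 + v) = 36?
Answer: -342994624/689 + 1898888*√6 ≈ 4.1535e+6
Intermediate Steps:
v = 4 (v = -8 + (⅓)*36 = -8 + 12 = 4)
A(a, B) = (89 + B*a)*(B + 1/B) (A(a, B) = (B + 1/B)*(-173 + (B*a + 262)) = (B + 1/B)*(-173 + (262 + B*a)) = (B + 1/B)*(89 + B*a) = (89 + B*a)*(B + 1/B))
A(√(0 + 6)*v, -689) - 436494 = (√(0 + 6)*4 + 89*(-689) + 89/(-689) + (√(0 + 6)*4)*(-689)²) - 436494 = (√6*4 - 61321 + 89*(-1/689) + (√6*4)*474721) - 436494 = (4*√6 - 61321 - 89/689 + (4*√6)*474721) - 436494 = (4*√6 - 61321 - 89/689 + 1898884*√6) - 436494 = (-42250258/689 + 1898888*√6) - 436494 = -342994624/689 + 1898888*√6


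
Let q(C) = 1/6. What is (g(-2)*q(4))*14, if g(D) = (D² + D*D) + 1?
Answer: 21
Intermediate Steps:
g(D) = 1 + 2*D² (g(D) = (D² + D²) + 1 = 2*D² + 1 = 1 + 2*D²)
q(C) = ⅙
(g(-2)*q(4))*14 = ((1 + 2*(-2)²)*(⅙))*14 = ((1 + 2*4)*(⅙))*14 = ((1 + 8)*(⅙))*14 = (9*(⅙))*14 = (3/2)*14 = 21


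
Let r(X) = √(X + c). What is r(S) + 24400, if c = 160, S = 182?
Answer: 24400 + 3*√38 ≈ 24419.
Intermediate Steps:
r(X) = √(160 + X) (r(X) = √(X + 160) = √(160 + X))
r(S) + 24400 = √(160 + 182) + 24400 = √342 + 24400 = 3*√38 + 24400 = 24400 + 3*√38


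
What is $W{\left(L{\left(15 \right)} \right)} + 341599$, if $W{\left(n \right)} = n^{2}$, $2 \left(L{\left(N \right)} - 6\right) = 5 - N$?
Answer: $341600$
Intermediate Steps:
$L{\left(N \right)} = \frac{17}{2} - \frac{N}{2}$ ($L{\left(N \right)} = 6 + \frac{5 - N}{2} = 6 - \left(- \frac{5}{2} + \frac{N}{2}\right) = \frac{17}{2} - \frac{N}{2}$)
$W{\left(L{\left(15 \right)} \right)} + 341599 = \left(\frac{17}{2} - \frac{15}{2}\right)^{2} + 341599 = 1^{2} + 341599 = 1 + 341599 = 341600$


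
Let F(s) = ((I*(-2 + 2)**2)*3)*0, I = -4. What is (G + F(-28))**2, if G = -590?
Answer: 348100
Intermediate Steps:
F(s) = 0 (F(s) = (-4*(-2 + 2)**2*3)*0 = (-4*0**2*3)*0 = (-4*0*3)*0 = (0*3)*0 = 0*0 = 0)
(G + F(-28))**2 = (-590 + 0)**2 = (-590)**2 = 348100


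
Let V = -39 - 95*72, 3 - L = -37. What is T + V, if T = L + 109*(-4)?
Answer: -7275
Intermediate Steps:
L = 40 (L = 3 - 1*(-37) = 3 + 37 = 40)
V = -6879 (V = -39 - 6840 = -6879)
T = -396 (T = 40 + 109*(-4) = 40 - 436 = -396)
T + V = -396 - 6879 = -7275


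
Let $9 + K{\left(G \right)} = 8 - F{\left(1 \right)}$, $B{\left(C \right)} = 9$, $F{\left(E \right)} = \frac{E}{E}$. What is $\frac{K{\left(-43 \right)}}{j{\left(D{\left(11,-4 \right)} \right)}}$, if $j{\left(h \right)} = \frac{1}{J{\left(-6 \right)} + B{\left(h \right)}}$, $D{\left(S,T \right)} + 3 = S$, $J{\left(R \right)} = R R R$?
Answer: $414$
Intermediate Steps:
$F{\left(E \right)} = 1$
$J{\left(R \right)} = R^{3}$ ($J{\left(R \right)} = R^{2} R = R^{3}$)
$D{\left(S,T \right)} = -3 + S$
$K{\left(G \right)} = -2$ ($K{\left(G \right)} = -9 + \left(8 - 1\right) = -9 + 7 = -2$)
$j{\left(h \right)} = - \frac{1}{207}$ ($j{\left(h \right)} = \frac{1}{\left(-6\right)^{3} + 9} = \frac{1}{-216 + 9} = \frac{1}{-207} = - \frac{1}{207}$)
$\frac{K{\left(-43 \right)}}{j{\left(D{\left(11,-4 \right)} \right)}} = - \frac{2}{- \frac{1}{207}} = \left(-2\right) \left(-207\right) = 414$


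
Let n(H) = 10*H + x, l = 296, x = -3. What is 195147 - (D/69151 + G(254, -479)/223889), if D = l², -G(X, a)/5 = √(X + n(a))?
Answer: 13494522581/69151 + 5*I*√4539/223889 ≈ 1.9515e+5 + 0.0015046*I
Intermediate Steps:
n(H) = -3 + 10*H (n(H) = 10*H - 3 = -3 + 10*H)
G(X, a) = -5*√(-3 + X + 10*a) (G(X, a) = -5*√(X + (-3 + 10*a)) = -5*√(-3 + X + 10*a))
D = 87616 (D = 296² = 87616)
195147 - (D/69151 + G(254, -479)/223889) = 195147 - (87616/69151 - 5*√(-3 + 254 + 10*(-479))/223889) = 195147 - (87616*(1/69151) - 5*√(-3 + 254 - 4790)*(1/223889)) = 195147 - (87616/69151 - 5*I*√4539*(1/223889)) = 195147 - (87616/69151 - 5*I*√4539/223889) = 195147 + (-87616/69151 + 5*I*√4539/223889) = 13494522581/69151 + 5*I*√4539/223889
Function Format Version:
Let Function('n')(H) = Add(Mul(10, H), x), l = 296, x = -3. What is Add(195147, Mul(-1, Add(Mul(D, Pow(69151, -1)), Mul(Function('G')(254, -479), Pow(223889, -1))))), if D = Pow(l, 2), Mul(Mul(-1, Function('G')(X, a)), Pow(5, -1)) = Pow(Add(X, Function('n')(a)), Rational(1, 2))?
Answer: Add(Rational(13494522581, 69151), Mul(Rational(5, 223889), I, Pow(4539, Rational(1, 2)))) ≈ Add(1.9515e+5, Mul(0.0015046, I))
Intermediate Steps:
Function('n')(H) = Add(-3, Mul(10, H)) (Function('n')(H) = Add(Mul(10, H), -3) = Add(-3, Mul(10, H)))
Function('G')(X, a) = Mul(-5, Pow(Add(-3, X, Mul(10, a)), Rational(1, 2))) (Function('G')(X, a) = Mul(-5, Pow(Add(X, Add(-3, Mul(10, a))), Rational(1, 2))) = Mul(-5, Pow(Add(-3, X, Mul(10, a)), Rational(1, 2))))
D = 87616 (D = Pow(296, 2) = 87616)
Add(195147, Mul(-1, Add(Mul(D, Pow(69151, -1)), Mul(Function('G')(254, -479), Pow(223889, -1))))) = Add(195147, Mul(-1, Add(Mul(87616, Pow(69151, -1)), Mul(Mul(-5, Pow(Add(-3, 254, Mul(10, -479)), Rational(1, 2))), Pow(223889, -1))))) = Add(195147, Mul(-1, Add(Mul(87616, Rational(1, 69151)), Mul(Mul(-5, Pow(Add(-3, 254, -4790), Rational(1, 2))), Rational(1, 223889))))) = Add(195147, Mul(-1, Add(Rational(87616, 69151), Mul(Mul(-5, Pow(-4539, Rational(1, 2))), Rational(1, 223889))))) = Add(195147, Mul(-1, Add(Rational(87616, 69151), Mul(Mul(-5, Mul(I, Pow(4539, Rational(1, 2)))), Rational(1, 223889))))) = Add(195147, Mul(-1, Add(Rational(87616, 69151), Mul(Mul(-5, I, Pow(4539, Rational(1, 2))), Rational(1, 223889))))) = Add(195147, Mul(-1, Add(Rational(87616, 69151), Mul(Rational(-5, 223889), I, Pow(4539, Rational(1, 2)))))) = Add(195147, Add(Rational(-87616, 69151), Mul(Rational(5, 223889), I, Pow(4539, Rational(1, 2))))) = Add(Rational(13494522581, 69151), Mul(Rational(5, 223889), I, Pow(4539, Rational(1, 2))))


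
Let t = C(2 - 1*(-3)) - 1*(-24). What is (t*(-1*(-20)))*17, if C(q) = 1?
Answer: 8500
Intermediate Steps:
t = 25 (t = 1 - 1*(-24) = 1 + 24 = 25)
(t*(-1*(-20)))*17 = (25*(-1*(-20)))*17 = (25*20)*17 = 500*17 = 8500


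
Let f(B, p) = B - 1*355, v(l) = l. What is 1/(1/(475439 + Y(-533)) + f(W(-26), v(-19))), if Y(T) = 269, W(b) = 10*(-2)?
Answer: -475708/178390499 ≈ -0.0026667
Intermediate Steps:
W(b) = -20
f(B, p) = -355 + B (f(B, p) = B - 355 = -355 + B)
1/(1/(475439 + Y(-533)) + f(W(-26), v(-19))) = 1/(1/(475439 + 269) + (-355 - 20)) = 1/(1/475708 - 375) = 1/(-178390499/475708) = -475708/178390499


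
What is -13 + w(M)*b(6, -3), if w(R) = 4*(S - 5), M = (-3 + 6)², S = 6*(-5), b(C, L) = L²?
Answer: -1273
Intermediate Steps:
S = -30
M = 9 (M = 3² = 9)
w(R) = -140 (w(R) = 4*(-30 - 5) = 4*(-35) = -140)
-13 + w(M)*b(6, -3) = -13 - 140*(-3)² = -13 - 140*9 = -13 - 1260 = -1273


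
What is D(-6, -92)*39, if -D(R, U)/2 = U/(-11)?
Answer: -7176/11 ≈ -652.36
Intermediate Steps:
D(R, U) = 2*U/11 (D(R, U) = -2*U/(-11) = -2*U*(-1)/11 = -(-2)*U/11 = 2*U/11)
D(-6, -92)*39 = ((2/11)*(-92))*39 = -184/11*39 = -7176/11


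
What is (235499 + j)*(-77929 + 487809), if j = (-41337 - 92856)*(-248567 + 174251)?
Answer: 4087701468971560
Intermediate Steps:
j = 9972686988 (j = -134193*(-74316) = 9972686988)
(235499 + j)*(-77929 + 487809) = (235499 + 9972686988)*(-77929 + 487809) = 9972922487*409880 = 4087701468971560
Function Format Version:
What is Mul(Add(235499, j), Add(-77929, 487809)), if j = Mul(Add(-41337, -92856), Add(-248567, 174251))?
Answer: 4087701468971560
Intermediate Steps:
j = 9972686988 (j = Mul(-134193, -74316) = 9972686988)
Mul(Add(235499, j), Add(-77929, 487809)) = Mul(Add(235499, 9972686988), Add(-77929, 487809)) = Mul(9972922487, 409880) = 4087701468971560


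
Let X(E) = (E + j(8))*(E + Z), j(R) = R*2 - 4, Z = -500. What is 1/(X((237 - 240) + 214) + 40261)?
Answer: -1/24186 ≈ -4.1346e-5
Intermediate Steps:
j(R) = -4 + 2*R (j(R) = 2*R - 4 = -4 + 2*R)
X(E) = (-500 + E)*(12 + E) (X(E) = (E + (-4 + 2*8))*(E - 500) = (E + (-4 + 16))*(-500 + E) = (E + 12)*(-500 + E) = (12 + E)*(-500 + E) = (-500 + E)*(12 + E))
1/(X((237 - 240) + 214) + 40261) = 1/((-6000 + ((237 - 240) + 214)² - 488*((237 - 240) + 214)) + 40261) = 1/((-6000 + (-3 + 214)² - 488*(-3 + 214)) + 40261) = 1/((-6000 + 211² - 488*211) + 40261) = 1/((-6000 + 44521 - 102968) + 40261) = 1/(-64447 + 40261) = 1/(-24186) = -1/24186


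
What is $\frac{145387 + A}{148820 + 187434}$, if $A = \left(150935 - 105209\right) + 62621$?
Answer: $\frac{126867}{168127} \approx 0.75459$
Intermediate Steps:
$A = 108347$ ($A = 45726 + 62621 = 108347$)
$\frac{145387 + A}{148820 + 187434} = \frac{145387 + 108347}{148820 + 187434} = \frac{253734}{336254} = 253734 \cdot \frac{1}{336254} = \frac{126867}{168127}$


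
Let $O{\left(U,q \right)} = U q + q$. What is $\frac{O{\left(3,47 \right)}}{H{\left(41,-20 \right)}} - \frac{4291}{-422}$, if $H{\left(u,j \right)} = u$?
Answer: $\frac{255267}{17302} \approx 14.754$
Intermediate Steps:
$O{\left(U,q \right)} = q + U q$
$\frac{O{\left(3,47 \right)}}{H{\left(41,-20 \right)}} - \frac{4291}{-422} = \frac{47 \left(1 + 3\right)}{41} - \frac{4291}{-422} = 47 \cdot 4 \cdot \frac{1}{41} - - \frac{4291}{422} = 188 \cdot \frac{1}{41} + \frac{4291}{422} = \frac{188}{41} + \frac{4291}{422} = \frac{255267}{17302}$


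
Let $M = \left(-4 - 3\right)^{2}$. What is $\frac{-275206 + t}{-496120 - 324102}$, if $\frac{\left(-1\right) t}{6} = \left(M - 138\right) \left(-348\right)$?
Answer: $\frac{230519}{410111} \approx 0.56209$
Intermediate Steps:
$M = 49$ ($M = \left(-7\right)^{2} = 49$)
$t = -185832$ ($t = - 6 \left(49 - 138\right) \left(-348\right) = - 6 \left(\left(-89\right) \left(-348\right)\right) = \left(-6\right) 30972 = -185832$)
$\frac{-275206 + t}{-496120 - 324102} = \frac{-275206 - 185832}{-496120 - 324102} = - \frac{461038}{-820222} = \left(-461038\right) \left(- \frac{1}{820222}\right) = \frac{230519}{410111}$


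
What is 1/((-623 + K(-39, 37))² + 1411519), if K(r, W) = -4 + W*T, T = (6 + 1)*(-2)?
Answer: 1/2722544 ≈ 3.6730e-7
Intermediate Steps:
T = -14 (T = 7*(-2) = -14)
K(r, W) = -4 - 14*W (K(r, W) = -4 + W*(-14) = -4 - 14*W)
1/((-623 + K(-39, 37))² + 1411519) = 1/((-623 + (-4 - 14*37))² + 1411519) = 1/((-623 + (-4 - 518))² + 1411519) = 1/((-623 - 522)² + 1411519) = 1/((-1145)² + 1411519) = 1/(1311025 + 1411519) = 1/2722544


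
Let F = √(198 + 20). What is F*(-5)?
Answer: -5*√218 ≈ -73.824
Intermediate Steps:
F = √218 ≈ 14.765
F*(-5) = √218*(-5) = -5*√218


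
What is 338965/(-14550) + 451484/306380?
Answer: -194566009/8915658 ≈ -21.823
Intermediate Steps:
338965/(-14550) + 451484/306380 = 338965*(-1/14550) + 451484*(1/306380) = -67793/2910 + 112871/76595 = -194566009/8915658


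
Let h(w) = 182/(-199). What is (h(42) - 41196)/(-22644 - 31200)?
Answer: 4099093/5357478 ≈ 0.76512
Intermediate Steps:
h(w) = -182/199 (h(w) = 182*(-1/199) = -182/199)
(h(42) - 41196)/(-22644 - 31200) = (-182/199 - 41196)/(-22644 - 31200) = -8198186/199/(-53844) = -8198186/199*(-1/53844) = 4099093/5357478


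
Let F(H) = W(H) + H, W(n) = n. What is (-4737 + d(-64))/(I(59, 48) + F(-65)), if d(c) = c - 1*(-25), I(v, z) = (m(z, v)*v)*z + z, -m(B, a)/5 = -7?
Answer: -2388/49519 ≈ -0.048224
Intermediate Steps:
m(B, a) = 35 (m(B, a) = -5*(-7) = 35)
I(v, z) = z + 35*v*z (I(v, z) = (35*v)*z + z = 35*v*z + z = z + 35*v*z)
F(H) = 2*H (F(H) = H + H = 2*H)
d(c) = 25 + c (d(c) = c + 25 = 25 + c)
(-4737 + d(-64))/(I(59, 48) + F(-65)) = (-4737 + (25 - 64))/(48*(1 + 35*59) + 2*(-65)) = (-4737 - 39)/(48*(1 + 2065) - 130) = -4776/(48*2066 - 130) = -4776/(99168 - 130) = -4776/99038 = -4776*1/99038 = -2388/49519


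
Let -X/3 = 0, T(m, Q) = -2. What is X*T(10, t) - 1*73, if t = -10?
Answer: -73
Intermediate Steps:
X = 0 (X = -3*0 = 0)
X*T(10, t) - 1*73 = 0*(-2) - 1*73 = 0 - 73 = -73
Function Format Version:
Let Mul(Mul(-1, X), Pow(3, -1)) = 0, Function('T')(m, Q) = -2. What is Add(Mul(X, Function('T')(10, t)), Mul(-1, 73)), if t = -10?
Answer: -73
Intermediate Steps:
X = 0 (X = Mul(-3, 0) = 0)
Add(Mul(X, Function('T')(10, t)), Mul(-1, 73)) = Add(Mul(0, -2), Mul(-1, 73)) = Add(0, -73) = -73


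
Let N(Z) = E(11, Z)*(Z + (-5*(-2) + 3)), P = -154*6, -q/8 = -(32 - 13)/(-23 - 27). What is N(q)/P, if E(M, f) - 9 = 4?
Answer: -1079/7700 ≈ -0.14013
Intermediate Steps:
E(M, f) = 13 (E(M, f) = 9 + 4 = 13)
q = -76/25 (q = -(-8)*(32 - 13)/(-23 - 27) = -(-8)*19/(-50) = -(-8)*19*(-1/50) = -(-8)*(-19)/50 = -8*19/50 = -76/25 ≈ -3.0400)
P = -924
N(Z) = 169 + 13*Z (N(Z) = 13*(Z + (-5*(-2) + 3)) = 13*(Z + (10 + 3)) = 13*(Z + 13) = 13*(13 + Z) = 169 + 13*Z)
N(q)/P = (169 + 13*(-76/25))/(-924) = (169 - 988/25)*(-1/924) = (3237/25)*(-1/924) = -1079/7700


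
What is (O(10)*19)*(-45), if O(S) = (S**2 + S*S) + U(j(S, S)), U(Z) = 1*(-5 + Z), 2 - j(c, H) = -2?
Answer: -170145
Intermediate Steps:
j(c, H) = 4 (j(c, H) = 2 - 1*(-2) = 2 + 2 = 4)
U(Z) = -5 + Z
O(S) = -1 + 2*S**2 (O(S) = (S**2 + S*S) + (-5 + 4) = (S**2 + S**2) - 1 = 2*S**2 - 1 = -1 + 2*S**2)
(O(10)*19)*(-45) = ((-1 + 2*10**2)*19)*(-45) = ((-1 + 2*100)*19)*(-45) = ((-1 + 200)*19)*(-45) = (199*19)*(-45) = 3781*(-45) = -170145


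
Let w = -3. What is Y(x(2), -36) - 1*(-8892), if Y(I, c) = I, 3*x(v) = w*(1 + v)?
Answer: 8889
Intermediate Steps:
x(v) = -1 - v (x(v) = (-3*(1 + v))/3 = (-3 - 3*v)/3 = -1 - v)
Y(x(2), -36) - 1*(-8892) = (-1 - 1*2) - 1*(-8892) = (-1 - 2) + 8892 = -3 + 8892 = 8889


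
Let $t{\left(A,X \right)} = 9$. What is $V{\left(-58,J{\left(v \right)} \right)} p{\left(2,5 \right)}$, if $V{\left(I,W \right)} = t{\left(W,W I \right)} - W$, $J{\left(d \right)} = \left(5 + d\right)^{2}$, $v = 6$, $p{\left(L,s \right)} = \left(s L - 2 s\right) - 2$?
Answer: $224$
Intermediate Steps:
$p{\left(L,s \right)} = -2 - 2 s + L s$ ($p{\left(L,s \right)} = \left(L s - 2 s\right) - 2 = \left(- 2 s + L s\right) - 2 = -2 - 2 s + L s$)
$V{\left(I,W \right)} = 9 - W$
$V{\left(-58,J{\left(v \right)} \right)} p{\left(2,5 \right)} = \left(9 - \left(5 + 6\right)^{2}\right) \left(-2 - 10 + 2 \cdot 5\right) = \left(9 - 11^{2}\right) \left(-2 - 10 + 10\right) = \left(9 - 121\right) \left(-2\right) = \left(-112\right) \left(-2\right) = 224$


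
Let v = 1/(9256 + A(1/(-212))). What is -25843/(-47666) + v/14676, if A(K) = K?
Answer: 186058549449355/343174813204134 ≈ 0.54217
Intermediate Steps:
v = 212/1962271 (v = 1/(9256 + 1/(-212)) = 1/(9256 - 1/212) = 1/(1962271/212) = 212/1962271 ≈ 0.00010804)
-25843/(-47666) + v/14676 = -25843/(-47666) + (212/1962271)/14676 = -25843*(-1/47666) + (212/1962271)*(1/14676) = 25843/47666 + 53/7199572299 = 186058549449355/343174813204134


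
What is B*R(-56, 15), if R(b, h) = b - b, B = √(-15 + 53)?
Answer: 0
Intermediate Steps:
B = √38 ≈ 6.1644
R(b, h) = 0
B*R(-56, 15) = √38*0 = 0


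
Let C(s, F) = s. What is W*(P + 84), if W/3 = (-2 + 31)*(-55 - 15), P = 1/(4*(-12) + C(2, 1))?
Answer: -11762835/23 ≈ -5.1143e+5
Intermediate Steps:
P = -1/46 (P = 1/(4*(-12) + 2) = 1/(-48 + 2) = 1/(-46) = -1/46 ≈ -0.021739)
W = -6090 (W = 3*((-2 + 31)*(-55 - 15)) = 3*(29*(-70)) = 3*(-2030) = -6090)
W*(P + 84) = -6090*(-1/46 + 84) = -6090*3863/46 = -11762835/23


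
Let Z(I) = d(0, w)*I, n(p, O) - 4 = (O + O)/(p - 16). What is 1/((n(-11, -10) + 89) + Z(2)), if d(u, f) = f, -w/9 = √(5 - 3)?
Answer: 68337/5933569 + 13122*√2/5933569 ≈ 0.014645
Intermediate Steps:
w = -9*√2 (w = -9*√(5 - 3) = -9*√2 ≈ -12.728)
n(p, O) = 4 + 2*O/(-16 + p) (n(p, O) = 4 + (O + O)/(p - 16) = 4 + (2*O)/(-16 + p) = 4 + 2*O/(-16 + p))
Z(I) = -9*I*√2 (Z(I) = (-9*√2)*I = -9*I*√2)
1/((n(-11, -10) + 89) + Z(2)) = 1/((2*(-32 - 10 + 2*(-11))/(-16 - 11) + 89) - 9*2*√2) = 1/((2*(-32 - 10 - 22)/(-27) + 89) - 18*√2) = 1/((2*(-1/27)*(-64) + 89) - 18*√2) = 1/((128/27 + 89) - 18*√2) = 1/(2531/27 - 18*√2)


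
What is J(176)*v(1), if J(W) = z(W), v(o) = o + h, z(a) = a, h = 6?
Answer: 1232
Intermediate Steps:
v(o) = 6 + o (v(o) = o + 6 = 6 + o)
J(W) = W
J(176)*v(1) = 176*(6 + 1) = 176*7 = 1232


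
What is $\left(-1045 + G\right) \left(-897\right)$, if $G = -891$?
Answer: $1736592$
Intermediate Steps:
$\left(-1045 + G\right) \left(-897\right) = \left(-1045 - 891\right) \left(-897\right) = \left(-1936\right) \left(-897\right) = 1736592$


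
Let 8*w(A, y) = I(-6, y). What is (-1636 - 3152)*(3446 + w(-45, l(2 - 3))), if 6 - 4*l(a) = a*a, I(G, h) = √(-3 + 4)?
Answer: -33000093/2 ≈ -1.6500e+7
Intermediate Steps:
I(G, h) = 1 (I(G, h) = √1 = 1)
l(a) = 3/2 - a²/4 (l(a) = 3/2 - a*a/4 = 3/2 - a²/4)
w(A, y) = ⅛ (w(A, y) = (⅛)*1 = ⅛)
(-1636 - 3152)*(3446 + w(-45, l(2 - 3))) = (-1636 - 3152)*(3446 + ⅛) = -4788*27569/8 = -33000093/2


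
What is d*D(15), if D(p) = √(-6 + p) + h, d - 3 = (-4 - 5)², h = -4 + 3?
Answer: 168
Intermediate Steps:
h = -1
d = 84 (d = 3 + (-4 - 5)² = 3 + (-9)² = 3 + 81 = 84)
D(p) = -1 + √(-6 + p) (D(p) = √(-6 + p) - 1 = -1 + √(-6 + p))
d*D(15) = 84*(-1 + √(-6 + 15)) = 84*(-1 + √9) = 84*(-1 + 3) = 84*2 = 168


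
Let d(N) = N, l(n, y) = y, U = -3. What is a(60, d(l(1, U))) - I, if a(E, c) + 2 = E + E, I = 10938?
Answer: -10820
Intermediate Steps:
a(E, c) = -2 + 2*E (a(E, c) = -2 + (E + E) = -2 + 2*E)
a(60, d(l(1, U))) - I = (-2 + 2*60) - 1*10938 = (-2 + 120) - 10938 = 118 - 10938 = -10820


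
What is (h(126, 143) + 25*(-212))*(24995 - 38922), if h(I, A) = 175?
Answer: 71375875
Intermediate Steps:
(h(126, 143) + 25*(-212))*(24995 - 38922) = (175 + 25*(-212))*(24995 - 38922) = (175 - 5300)*(-13927) = -5125*(-13927) = 71375875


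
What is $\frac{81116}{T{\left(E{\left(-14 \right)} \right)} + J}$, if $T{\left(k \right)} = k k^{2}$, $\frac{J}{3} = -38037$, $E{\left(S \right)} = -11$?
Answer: $- \frac{40558}{57721} \approx -0.70266$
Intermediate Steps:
$J = -114111$ ($J = 3 \left(-38037\right) = -114111$)
$T{\left(k \right)} = k^{3}$
$\frac{81116}{T{\left(E{\left(-14 \right)} \right)} + J} = \frac{81116}{\left(-11\right)^{3} - 114111} = \frac{81116}{-1331 - 114111} = \frac{81116}{-115442} = 81116 \left(- \frac{1}{115442}\right) = - \frac{40558}{57721}$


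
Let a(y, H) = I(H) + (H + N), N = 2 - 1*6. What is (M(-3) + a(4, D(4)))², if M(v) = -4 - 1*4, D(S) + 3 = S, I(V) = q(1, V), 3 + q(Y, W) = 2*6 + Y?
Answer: 1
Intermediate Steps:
q(Y, W) = 9 + Y (q(Y, W) = -3 + (2*6 + Y) = -3 + (12 + Y) = 9 + Y)
I(V) = 10 (I(V) = 9 + 1 = 10)
D(S) = -3 + S
M(v) = -8 (M(v) = -4 - 4 = -8)
N = -4 (N = 2 - 6 = -4)
a(y, H) = 6 + H (a(y, H) = 10 + (H - 4) = 10 + (-4 + H) = 6 + H)
(M(-3) + a(4, D(4)))² = (-8 + (6 + (-3 + 4)))² = (-8 + (6 + 1))² = (-8 + 7)² = (-1)² = 1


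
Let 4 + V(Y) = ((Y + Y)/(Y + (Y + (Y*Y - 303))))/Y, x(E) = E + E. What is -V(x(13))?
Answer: 1698/425 ≈ 3.9953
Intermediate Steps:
x(E) = 2*E
V(Y) = -4 + 2/(-303 + Y**2 + 2*Y) (V(Y) = -4 + ((Y + Y)/(Y + (Y + (Y*Y - 303))))/Y = -4 + ((2*Y)/(Y + (Y + (Y**2 - 303))))/Y = -4 + ((2*Y)/(Y + (Y + (-303 + Y**2))))/Y = -4 + ((2*Y)/(Y + (-303 + Y + Y**2)))/Y = -4 + ((2*Y)/(-303 + Y**2 + 2*Y))/Y = -4 + (2*Y/(-303 + Y**2 + 2*Y))/Y = -4 + 2/(-303 + Y**2 + 2*Y))
-V(x(13)) = -2*(607 - 8*13 - 2*(2*13)**2)/(-303 + (2*13)**2 + 2*(2*13)) = -2*(607 - 4*26 - 2*26**2)/(-303 + 26**2 + 2*26) = -2*(607 - 104 - 2*676)/(-303 + 676 + 52) = -2*(607 - 104 - 1352)/425 = -2*(-849)/425 = -1*(-1698/425) = 1698/425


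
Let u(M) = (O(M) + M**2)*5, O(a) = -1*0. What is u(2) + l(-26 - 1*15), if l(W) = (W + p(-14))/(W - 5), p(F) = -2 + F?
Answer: 977/46 ≈ 21.239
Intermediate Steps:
O(a) = 0
u(M) = 5*M**2 (u(M) = (0 + M**2)*5 = M**2*5 = 5*M**2)
l(W) = (-16 + W)/(-5 + W) (l(W) = (W + (-2 - 14))/(W - 5) = (W - 16)/(-5 + W) = (-16 + W)/(-5 + W))
u(2) + l(-26 - 1*15) = 5*2**2 + (-16 + (-26 - 1*15))/(-5 + (-26 - 1*15)) = 5*4 + (-16 + (-26 - 15))/(-5 + (-26 - 15)) = 20 + (-16 - 41)/(-5 - 41) = 20 - 57/(-46) = 20 - 1/46*(-57) = 20 + 57/46 = 977/46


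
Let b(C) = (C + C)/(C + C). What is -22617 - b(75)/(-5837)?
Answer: -132015428/5837 ≈ -22617.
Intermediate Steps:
b(C) = 1 (b(C) = (2*C)/((2*C)) = (2*C)*(1/(2*C)) = 1)
-22617 - b(75)/(-5837) = -22617 - 1/(-5837) = -22617 - (-1)/5837 = -22617 - 1*(-1/5837) = -22617 + 1/5837 = -132015428/5837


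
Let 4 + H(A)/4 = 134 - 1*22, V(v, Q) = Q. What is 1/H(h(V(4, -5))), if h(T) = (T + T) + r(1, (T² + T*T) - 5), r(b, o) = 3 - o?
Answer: 1/432 ≈ 0.0023148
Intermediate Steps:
h(T) = 8 - 2*T² + 2*T (h(T) = (T + T) + (3 - ((T² + T*T) - 5)) = 2*T + (3 - ((T² + T²) - 5)) = 2*T + (3 - (2*T² - 5)) = 2*T + (3 - (-5 + 2*T²)) = 2*T + (3 + (5 - 2*T²)) = 2*T + (8 - 2*T²) = 8 - 2*T² + 2*T)
H(A) = 432 (H(A) = -16 + 4*(134 - 1*22) = -16 + 4*(134 - 22) = -16 + 4*112 = -16 + 448 = 432)
1/H(h(V(4, -5))) = 1/432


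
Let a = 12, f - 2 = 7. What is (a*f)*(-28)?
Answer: -3024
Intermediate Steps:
f = 9 (f = 2 + 7 = 9)
(a*f)*(-28) = (12*9)*(-28) = 108*(-28) = -3024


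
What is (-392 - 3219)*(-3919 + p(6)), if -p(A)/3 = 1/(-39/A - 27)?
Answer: 948129437/67 ≈ 1.4151e+7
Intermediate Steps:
p(A) = -3/(-27 - 39/A) (p(A) = -3/(-39/A - 27) = -3/(-27 - 39/A))
(-392 - 3219)*(-3919 + p(6)) = (-392 - 3219)*(-3919 + 6/(13 + 9*6)) = -3611*(-3919 + 6/(13 + 54)) = -3611*(-3919 + 6/67) = -3611*(-262567/67) = 948129437/67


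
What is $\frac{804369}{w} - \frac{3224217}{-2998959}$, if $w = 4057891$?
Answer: $\frac{5165263599406}{4056482911823} \approx 1.2733$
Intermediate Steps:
$\frac{804369}{w} - \frac{3224217}{-2998959} = \frac{804369}{4057891} - \frac{3224217}{-2998959} = 804369 \cdot \frac{1}{4057891} - - \frac{1074739}{999653} = \frac{804369}{4057891} + \frac{1074739}{999653} = \frac{5165263599406}{4056482911823}$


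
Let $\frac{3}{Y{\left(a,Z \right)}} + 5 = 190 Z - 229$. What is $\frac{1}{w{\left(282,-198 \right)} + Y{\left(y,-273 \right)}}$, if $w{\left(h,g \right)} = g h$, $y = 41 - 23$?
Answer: $- \frac{17368}{969759649} \approx -1.791 \cdot 10^{-5}$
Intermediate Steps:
$y = 18$ ($y = 41 - 23 = 18$)
$Y{\left(a,Z \right)} = \frac{3}{-234 + 190 Z}$ ($Y{\left(a,Z \right)} = \frac{3}{-5 + \left(190 Z - 229\right)} = \frac{3}{-5 + \left(-229 + 190 Z\right)} = \frac{3}{-234 + 190 Z}$)
$\frac{1}{w{\left(282,-198 \right)} + Y{\left(y,-273 \right)}} = \frac{1}{\left(-198\right) 282 + \frac{3}{2 \left(-117 + 95 \left(-273\right)\right)}} = \frac{1}{-55836 + \frac{3}{2 \left(-117 - 25935\right)}} = \frac{1}{-55836 + \frac{3}{2 \left(-26052\right)}} = \frac{1}{-55836 + \frac{3}{2} \left(- \frac{1}{26052}\right)} = \frac{1}{-55836 - \frac{1}{17368}} = \frac{1}{- \frac{969759649}{17368}} = - \frac{17368}{969759649}$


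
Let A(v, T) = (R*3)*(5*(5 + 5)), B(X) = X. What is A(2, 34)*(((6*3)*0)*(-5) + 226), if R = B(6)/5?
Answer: 40680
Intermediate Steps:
R = 6/5 ≈ 1.2000
A(v, T) = 180 (A(v, T) = ((6/5)*3)*(5*(5 + 5)) = 18*(5*10)/5 = (18/5)*50 = 180)
A(2, 34)*(((6*3)*0)*(-5) + 226) = 180*(((6*3)*0)*(-5) + 226) = 180*((18*0)*(-5) + 226) = 180*(0*(-5) + 226) = 180*(0 + 226) = 180*226 = 40680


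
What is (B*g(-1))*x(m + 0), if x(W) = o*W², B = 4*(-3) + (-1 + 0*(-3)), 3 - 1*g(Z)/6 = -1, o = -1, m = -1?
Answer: 312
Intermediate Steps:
g(Z) = 24 (g(Z) = 18 - 6*(-1) = 18 + 6 = 24)
B = -13 (B = -12 + (-1 + 0) = -12 - 1 = -13)
x(W) = -W²
(B*g(-1))*x(m + 0) = (-13*24)*(-(-1 + 0)²) = -(-312)*(-1)² = -(-312) = -312*(-1) = 312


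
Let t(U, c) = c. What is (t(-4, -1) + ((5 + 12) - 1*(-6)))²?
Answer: 484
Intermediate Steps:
(t(-4, -1) + ((5 + 12) - 1*(-6)))² = (-1 + ((5 + 12) - 1*(-6)))² = (-1 + (17 + 6))² = (-1 + 23)² = 22² = 484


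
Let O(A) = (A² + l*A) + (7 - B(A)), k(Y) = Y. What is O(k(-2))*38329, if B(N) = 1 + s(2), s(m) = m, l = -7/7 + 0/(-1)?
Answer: 383290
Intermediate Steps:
l = -1 (l = -7*⅐ + 0*(-1) = -1 + 0 = -1)
B(N) = 3 (B(N) = 1 + 2 = 3)
O(A) = 4 + A² - A (O(A) = (A² - A) + (7 - 1*3) = (A² - A) + (7 - 3) = (A² - A) + 4 = 4 + A² - A)
O(k(-2))*38329 = (4 + (-2)² - 1*(-2))*38329 = (4 + 4 + 2)*38329 = 10*38329 = 383290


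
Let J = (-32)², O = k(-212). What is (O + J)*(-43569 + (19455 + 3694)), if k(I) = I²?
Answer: -938666560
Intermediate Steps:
O = 44944 (O = (-212)² = 44944)
J = 1024
(O + J)*(-43569 + (19455 + 3694)) = (44944 + 1024)*(-43569 + (19455 + 3694)) = 45968*(-43569 + 23149) = 45968*(-20420) = -938666560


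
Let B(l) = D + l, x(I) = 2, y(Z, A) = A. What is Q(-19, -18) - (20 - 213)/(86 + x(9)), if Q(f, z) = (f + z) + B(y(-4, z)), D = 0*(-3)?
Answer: -4647/88 ≈ -52.807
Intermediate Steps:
D = 0
B(l) = l (B(l) = 0 + l = l)
Q(f, z) = f + 2*z (Q(f, z) = (f + z) + z = f + 2*z)
Q(-19, -18) - (20 - 213)/(86 + x(9)) = (-19 + 2*(-18)) - (20 - 213)/(86 + 2) = (-19 - 36) - (-193)/88 = -55 - (-193)/88 = -55 - 1*(-193/88) = -55 + 193/88 = -4647/88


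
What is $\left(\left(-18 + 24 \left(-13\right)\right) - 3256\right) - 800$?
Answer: $-4386$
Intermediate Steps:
$\left(\left(-18 + 24 \left(-13\right)\right) - 3256\right) - 800 = \left(\left(-18 - 312\right) - 3256\right) - 800 = \left(-330 - 3256\right) - 800 = -3586 - 800 = -4386$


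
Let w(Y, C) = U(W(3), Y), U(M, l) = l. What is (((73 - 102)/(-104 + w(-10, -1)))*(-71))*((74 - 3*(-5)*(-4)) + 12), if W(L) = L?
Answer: -26767/57 ≈ -469.60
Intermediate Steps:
w(Y, C) = Y
(((73 - 102)/(-104 + w(-10, -1)))*(-71))*((74 - 3*(-5)*(-4)) + 12) = (((73 - 102)/(-104 - 10))*(-71))*((74 - 3*(-5)*(-4)) + 12) = (-29/(-114)*(-71))*((74 + 15*(-4)) + 12) = (-29*(-1/114)*(-71))*((74 - 60) + 12) = ((29/114)*(-71))*(14 + 12) = -2059/114*26 = -26767/57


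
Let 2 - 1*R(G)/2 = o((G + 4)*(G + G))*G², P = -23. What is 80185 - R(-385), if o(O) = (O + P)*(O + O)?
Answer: 51024505247411181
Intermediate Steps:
o(O) = 2*O*(-23 + O) (o(O) = (O - 23)*(O + O) = (-23 + O)*(2*O) = 2*O*(-23 + O))
R(G) = 4 - 8*G³*(-23 + 2*G*(4 + G))*(4 + G) (R(G) = 4 - 2*2*((G + 4)*(G + G))*(-23 + (G + 4)*(G + G))*G² = 4 - 2*2*((4 + G)*(2*G))*(-23 + (4 + G)*(2*G))*G² = 4 - 2*2*(2*G*(4 + G))*(-23 + 2*G*(4 + G))*G² = 4 - 2*4*G*(-23 + 2*G*(4 + G))*(4 + G)*G² = 4 - 8*G³*(-23 + 2*G*(4 + G))*(4 + G))
80185 - R(-385) = 80185 - (4 - 8*(-385)³*(-23 + 2*(-385)*(4 - 385))*(4 - 385)) = 80185 - (4 - 8*(-57066625)*(-23 + 2*(-385)*(-381))*(-381)) = 80185 - (4 - 8*(-57066625)*(-23 + 293370)*(-381)) = 80185 - (4 - 8*(-57066625)*293347*(-381)) = 80185 - (4 - 51024505247331000) = 80185 - 1*(-51024505247330996) = 80185 + 51024505247330996 = 51024505247411181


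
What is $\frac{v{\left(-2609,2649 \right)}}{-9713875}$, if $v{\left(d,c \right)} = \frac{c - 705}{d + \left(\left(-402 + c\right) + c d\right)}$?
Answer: $\frac{1944}{67138447591625} \approx 2.8955 \cdot 10^{-11}$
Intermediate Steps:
$v{\left(d,c \right)} = \frac{-705 + c}{-402 + c + d + c d}$ ($v{\left(d,c \right)} = \frac{-705 + c}{d + \left(-402 + c + c d\right)} = \frac{-705 + c}{-402 + c + d + c d}$)
$\frac{v{\left(-2609,2649 \right)}}{-9713875} = \frac{\frac{1}{-402 + 2649 - 2609 + 2649 \left(-2609\right)} \left(-705 + 2649\right)}{-9713875} = \frac{1}{-402 + 2649 - 2609 - 6911241} \cdot 1944 \left(- \frac{1}{9713875}\right) = \frac{1}{-6911603} \cdot 1944 \left(- \frac{1}{9713875}\right) = \left(- \frac{1}{6911603}\right) 1944 \left(- \frac{1}{9713875}\right) = \left(- \frac{1944}{6911603}\right) \left(- \frac{1}{9713875}\right) = \frac{1944}{67138447591625}$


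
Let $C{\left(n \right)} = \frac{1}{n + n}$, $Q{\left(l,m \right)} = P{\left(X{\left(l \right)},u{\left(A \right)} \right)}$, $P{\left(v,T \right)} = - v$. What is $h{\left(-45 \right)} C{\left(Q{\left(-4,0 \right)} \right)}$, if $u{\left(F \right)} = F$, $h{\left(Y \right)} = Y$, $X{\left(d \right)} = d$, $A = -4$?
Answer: $- \frac{45}{8} \approx -5.625$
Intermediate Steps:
$Q{\left(l,m \right)} = - l$
$C{\left(n \right)} = \frac{1}{2 n}$
$h{\left(-45 \right)} C{\left(Q{\left(-4,0 \right)} \right)} = - 45 \frac{1}{2 \left(\left(-1\right) \left(-4\right)\right)} = - 45 \frac{1}{2 \cdot 4} = - 45 \cdot \frac{1}{2} \cdot \frac{1}{4} = \left(-45\right) \frac{1}{8} = - \frac{45}{8}$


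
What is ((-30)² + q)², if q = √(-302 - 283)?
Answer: 809415 + 5400*I*√65 ≈ 8.0942e+5 + 43536.0*I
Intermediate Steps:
q = 3*I*√65 (q = √(-585) = 3*I*√65 ≈ 24.187*I)
((-30)² + q)² = ((-30)² + 3*I*√65)² = (900 + 3*I*√65)²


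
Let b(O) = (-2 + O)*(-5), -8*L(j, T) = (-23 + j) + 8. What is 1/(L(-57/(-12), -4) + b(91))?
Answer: -32/14199 ≈ -0.0022537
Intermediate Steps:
L(j, T) = 15/8 - j/8 (L(j, T) = -((-23 + j) + 8)/8 = -(-15 + j)/8 = 15/8 - j/8)
b(O) = 10 - 5*O
1/(L(-57/(-12), -4) + b(91)) = 1/((15/8 - (-57)/(8*(-12))) + (10 - 5*91)) = 1/((15/8 - (-57)*(-1)/(8*12)) + (10 - 455)) = 1/((15/8 - ⅛*19/4) - 445) = 1/((15/8 - 19/32) - 445) = 1/(41/32 - 445) = 1/(-14199/32) = -32/14199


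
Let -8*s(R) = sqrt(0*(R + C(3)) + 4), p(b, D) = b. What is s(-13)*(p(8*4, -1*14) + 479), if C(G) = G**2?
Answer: -511/4 ≈ -127.75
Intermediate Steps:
s(R) = -1/4 (s(R) = -sqrt(0*(R + 3**2) + 4)/8 = -sqrt(0*(R + 9) + 4)/8 = -sqrt(0*(9 + R) + 4)/8 = -sqrt(0 + 4)/8 = -sqrt(4)/8 = -1/8*2 = -1/4)
s(-13)*(p(8*4, -1*14) + 479) = -(8*4 + 479)/4 = -(32 + 479)/4 = -1/4*511 = -511/4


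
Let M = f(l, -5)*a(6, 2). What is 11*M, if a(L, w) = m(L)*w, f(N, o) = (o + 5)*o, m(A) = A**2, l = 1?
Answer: 0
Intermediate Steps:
f(N, o) = o*(5 + o) (f(N, o) = (5 + o)*o = o*(5 + o))
a(L, w) = w*L**2 (a(L, w) = L**2*w = w*L**2)
M = 0 (M = (-5*(5 - 5))*(2*6**2) = (-5*0)*(2*36) = 0*72 = 0)
11*M = 11*0 = 0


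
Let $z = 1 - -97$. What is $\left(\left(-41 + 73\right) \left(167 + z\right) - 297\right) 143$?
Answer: $1170169$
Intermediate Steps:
$z = 98$ ($z = 1 + 97 = 98$)
$\left(\left(-41 + 73\right) \left(167 + z\right) - 297\right) 143 = \left(\left(-41 + 73\right) \left(167 + 98\right) - 297\right) 143 = \left(32 \cdot 265 - 297\right) 143 = \left(8480 - 297\right) 143 = 8183 \cdot 143 = 1170169$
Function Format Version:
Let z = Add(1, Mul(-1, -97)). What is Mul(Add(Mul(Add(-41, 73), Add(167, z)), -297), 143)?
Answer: 1170169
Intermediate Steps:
z = 98 (z = Add(1, 97) = 98)
Mul(Add(Mul(Add(-41, 73), Add(167, z)), -297), 143) = Mul(Add(Mul(Add(-41, 73), Add(167, 98)), -297), 143) = Mul(Add(Mul(32, 265), -297), 143) = Mul(Add(8480, -297), 143) = Mul(8183, 143) = 1170169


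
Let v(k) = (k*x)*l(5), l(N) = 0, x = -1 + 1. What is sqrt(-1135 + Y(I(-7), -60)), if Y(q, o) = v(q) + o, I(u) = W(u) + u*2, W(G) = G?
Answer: I*sqrt(1195) ≈ 34.569*I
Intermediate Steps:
x = 0
v(k) = 0 (v(k) = (k*0)*0 = 0*0 = 0)
I(u) = 3*u (I(u) = u + u*2 = u + 2*u = 3*u)
Y(q, o) = o (Y(q, o) = 0 + o = o)
sqrt(-1135 + Y(I(-7), -60)) = sqrt(-1135 - 60) = sqrt(-1195) = I*sqrt(1195)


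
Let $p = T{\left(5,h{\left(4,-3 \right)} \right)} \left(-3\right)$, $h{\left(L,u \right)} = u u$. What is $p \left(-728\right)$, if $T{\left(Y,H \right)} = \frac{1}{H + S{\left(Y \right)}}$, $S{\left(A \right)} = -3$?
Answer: $364$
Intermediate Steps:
$h{\left(L,u \right)} = u^{2}$
$T{\left(Y,H \right)} = \frac{1}{-3 + H}$ ($T{\left(Y,H \right)} = \frac{1}{H - 3} = \frac{1}{-3 + H}$)
$p = - \frac{1}{2}$ ($p = \frac{1}{-3 + \left(-3\right)^{2}} \left(-3\right) = \frac{1}{-3 + 9} \left(-3\right) = \frac{1}{6} \left(-3\right) = - \frac{1}{2} \approx -0.5$)
$p \left(-728\right) = \left(- \frac{1}{2}\right) \left(-728\right) = 364$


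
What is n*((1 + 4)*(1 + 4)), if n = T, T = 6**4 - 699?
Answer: 14925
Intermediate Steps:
T = 597 (T = 1296 - 699 = 597)
n = 597
n*((1 + 4)*(1 + 4)) = 597*((1 + 4)*(1 + 4)) = 597*(5*5) = 597*25 = 14925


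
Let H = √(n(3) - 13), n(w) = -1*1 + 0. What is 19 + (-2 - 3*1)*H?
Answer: 19 - 5*I*√14 ≈ 19.0 - 18.708*I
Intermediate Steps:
n(w) = -1 (n(w) = -1 + 0 = -1)
H = I*√14 (H = √(-1 - 13) = √(-14) = I*√14 ≈ 3.7417*I)
19 + (-2 - 3*1)*H = 19 + (-2 - 3*1)*(I*√14) = 19 + (-2 - 3)*(I*√14) = 19 - 5*I*√14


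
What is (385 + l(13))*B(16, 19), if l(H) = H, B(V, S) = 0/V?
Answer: 0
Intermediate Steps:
B(V, S) = 0
(385 + l(13))*B(16, 19) = (385 + 13)*0 = 398*0 = 0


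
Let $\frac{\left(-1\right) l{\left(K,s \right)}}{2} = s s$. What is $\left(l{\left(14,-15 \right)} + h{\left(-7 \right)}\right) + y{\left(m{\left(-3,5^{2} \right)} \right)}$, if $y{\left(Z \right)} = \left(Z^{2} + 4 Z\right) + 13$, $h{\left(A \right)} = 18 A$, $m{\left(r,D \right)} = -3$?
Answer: $-566$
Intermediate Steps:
$l{\left(K,s \right)} = - 2 s^{2}$ ($l{\left(K,s \right)} = - 2 s s = - 2 s^{2}$)
$y{\left(Z \right)} = 13 + Z^{2} + 4 Z$
$\left(l{\left(14,-15 \right)} + h{\left(-7 \right)}\right) + y{\left(m{\left(-3,5^{2} \right)} \right)} = \left(- 2 \left(-15\right)^{2} + 18 \left(-7\right)\right) + \left(13 + \left(-3\right)^{2} + 4 \left(-3\right)\right) = \left(\left(-2\right) 225 - 126\right) + \left(13 + 9 - 12\right) = \left(-450 - 126\right) + 10 = -576 + 10 = -566$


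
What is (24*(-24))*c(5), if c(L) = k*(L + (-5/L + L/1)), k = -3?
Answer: 15552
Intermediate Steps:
c(L) = -6*L + 15/L (c(L) = -3*(L + (-5/L + L/1)) = -3*(L + (-5/L + L*1)) = -3*(L + (-5/L + L)) = -3*(L + (L - 5/L)) = -3*(-5/L + 2*L) = -6*L + 15/L)
(24*(-24))*c(5) = (24*(-24))*(-6*5 + 15/5) = -576*(-30 + 15*(⅕)) = -576*(-30 + 3) = -576*(-27) = 15552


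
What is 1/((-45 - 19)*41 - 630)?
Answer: -1/3254 ≈ -0.00030731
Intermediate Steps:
1/((-45 - 19)*41 - 630) = 1/(-64*41 - 630) = 1/(-2624 - 630) = 1/(-3254) = -1/3254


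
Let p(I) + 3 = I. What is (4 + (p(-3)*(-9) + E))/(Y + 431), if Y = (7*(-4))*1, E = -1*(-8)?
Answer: 66/403 ≈ 0.16377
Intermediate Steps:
p(I) = -3 + I
E = 8
Y = -28 (Y = -28*1 = -28)
(4 + (p(-3)*(-9) + E))/(Y + 431) = (4 + ((-3 - 3)*(-9) + 8))/(-28 + 431) = (4 + (-6*(-9) + 8))/403 = (4 + (54 + 8))*(1/403) = (4 + 62)*(1/403) = 66*(1/403) = 66/403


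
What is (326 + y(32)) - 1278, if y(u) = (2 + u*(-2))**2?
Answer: 2892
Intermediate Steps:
y(u) = (2 - 2*u)**2
(326 + y(32)) - 1278 = (326 + 4*(-1 + 32)**2) - 1278 = (326 + 4*31**2) - 1278 = (326 + 4*961) - 1278 = (326 + 3844) - 1278 = 4170 - 1278 = 2892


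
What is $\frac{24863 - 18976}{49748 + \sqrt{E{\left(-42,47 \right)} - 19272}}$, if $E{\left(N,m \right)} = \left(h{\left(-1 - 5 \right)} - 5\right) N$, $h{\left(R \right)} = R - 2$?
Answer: $\frac{146433238}{1237441115} - \frac{5887 i \sqrt{18726}}{2474882230} \approx 0.11834 - 0.00032551 i$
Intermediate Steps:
$h{\left(R \right)} = -2 + R$ ($h{\left(R \right)} = R - 2 = -2 + R$)
$E{\left(N,m \right)} = - 13 N$ ($E{\left(N,m \right)} = \left(\left(-2 - 6\right) - 5\right) N = \left(-8 - 5\right) N = - 13 N$)
$\frac{24863 - 18976}{49748 + \sqrt{E{\left(-42,47 \right)} - 19272}} = \frac{24863 - 18976}{49748 + \sqrt{\left(-13\right) \left(-42\right) - 19272}} = \frac{5887}{49748 + \sqrt{546 - 19272}} = \frac{5887}{49748 + \sqrt{-18726}} = \frac{5887}{49748 + i \sqrt{18726}}$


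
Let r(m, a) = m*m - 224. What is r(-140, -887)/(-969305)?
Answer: -19376/969305 ≈ -0.019990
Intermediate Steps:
r(m, a) = -224 + m² (r(m, a) = m² - 224 = -224 + m²)
r(-140, -887)/(-969305) = (-224 + (-140)²)/(-969305) = (-224 + 19600)*(-1/969305) = 19376*(-1/969305) = -19376/969305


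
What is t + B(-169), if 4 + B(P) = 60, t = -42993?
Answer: -42937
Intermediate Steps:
B(P) = 56 (B(P) = -4 + 60 = 56)
t + B(-169) = -42993 + 56 = -42937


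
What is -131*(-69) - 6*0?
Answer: 9039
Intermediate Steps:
-131*(-69) - 6*0 = 9039 + 0 = 9039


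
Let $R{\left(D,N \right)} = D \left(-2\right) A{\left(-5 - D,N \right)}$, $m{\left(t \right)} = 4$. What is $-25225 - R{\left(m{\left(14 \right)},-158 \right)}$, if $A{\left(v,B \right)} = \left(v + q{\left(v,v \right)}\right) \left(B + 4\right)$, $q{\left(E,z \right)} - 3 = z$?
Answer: $-6745$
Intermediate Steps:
$q{\left(E,z \right)} = 3 + z$
$A{\left(v,B \right)} = \left(3 + 2 v\right) \left(4 + B\right)$ ($A{\left(v,B \right)} = \left(v + \left(3 + v\right)\right) \left(B + 4\right) = \left(3 + 2 v\right) \left(4 + B\right)$)
$R{\left(D,N \right)} = - 2 D \left(-28 - 8 D + N \left(-5 - D\right) + N \left(-2 - D\right)\right)$ ($R{\left(D,N \right)} = D \left(-2\right) \left(12 + 8 \left(-5 - D\right) + N \left(-5 - D\right) + N \left(3 - \left(5 + D\right)\right)\right) = - 2 D \left(12 - \left(40 + 8 D\right) + N \left(-5 - D\right) + N \left(-2 - D\right)\right) = - 2 D \left(-28 - 8 D + N \left(-5 - D\right) + N \left(-2 - D\right)\right)$)
$-25225 - R{\left(m{\left(14 \right)},-158 \right)} = -25225 - 2 \cdot 4 \left(28 + 7 \left(-158\right) + 8 \cdot 4 + 2 \cdot 4 \left(-158\right)\right) = -25225 - 2 \cdot 4 \left(28 - 1106 + 32 - 1264\right) = -25225 - 2 \cdot 4 \left(-2310\right) = -25225 - -18480 = -25225 + 18480 = -6745$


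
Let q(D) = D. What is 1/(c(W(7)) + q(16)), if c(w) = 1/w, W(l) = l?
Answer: 7/113 ≈ 0.061947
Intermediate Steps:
1/(c(W(7)) + q(16)) = 1/(1/7 + 16) = 1/(⅐ + 16) = 1/(113/7) = 7/113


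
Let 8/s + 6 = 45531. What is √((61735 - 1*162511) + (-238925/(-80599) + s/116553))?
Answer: I*√81915851866779905825195437130269/28510957674645 ≈ 317.45*I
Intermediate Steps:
s = 8/45525 (s = 8/(-6 + 45531) = 8/45525 ≈ 0.00017573)
√((61735 - 1*162511) + (-238925/(-80599) + s/116553)) = √((61735 - 1*162511) + (-238925/(-80599) + (8/45525)/116553)) = √((61735 - 162511) + (-238925*(-1/80599) + (8/45525)*(1/116553))) = √(-100776 + (238925/80599 + 8/5306075325)) = √(-100776 + 1267754047670417/427664365119675) = √(-43097036305252697383/427664365119675) = I*√81915851866779905825195437130269/28510957674645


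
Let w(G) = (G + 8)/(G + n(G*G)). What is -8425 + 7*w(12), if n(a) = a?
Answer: -328540/39 ≈ -8424.1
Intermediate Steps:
w(G) = (8 + G)/(G + G**2) (w(G) = (G + 8)/(G + G*G) = (8 + G)/(G + G**2))
-8425 + 7*w(12) = -8425 + 7*((8 + 12)/(12*(1 + 12))) = -8425 + 7*((1/12)*20/13) = -8425 + 7*((1/12)*(1/13)*20) = -8425 + 7*(5/39) = -8425 + 35/39 = -328540/39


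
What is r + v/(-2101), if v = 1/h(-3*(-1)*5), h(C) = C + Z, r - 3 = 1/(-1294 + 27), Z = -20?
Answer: 39920267/13309835 ≈ 2.9993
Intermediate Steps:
r = 3800/1267 (r = 3 + 1/(-1294 + 27) = 3 + 1/(-1267) = 3 - 1/1267 = 3800/1267 ≈ 2.9992)
h(C) = -20 + C (h(C) = C - 20 = -20 + C)
v = -⅕ (v = 1/(-20 - 3*(-1)*5) = 1/(-20 + 3*5) = 1/(-20 + 15) = 1/(-5) = -⅕ ≈ -0.20000)
r + v/(-2101) = 3800/1267 - ⅕/(-2101) = 3800/1267 - ⅕*(-1/2101) = 3800/1267 + 1/10505 = 39920267/13309835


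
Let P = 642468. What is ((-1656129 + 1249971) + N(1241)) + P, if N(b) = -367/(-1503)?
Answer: 355174297/1503 ≈ 2.3631e+5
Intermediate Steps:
N(b) = 367/1503 (N(b) = -367*(-1/1503) = 367/1503)
((-1656129 + 1249971) + N(1241)) + P = ((-1656129 + 1249971) + 367/1503) + 642468 = (-406158 + 367/1503) + 642468 = -610455107/1503 + 642468 = 355174297/1503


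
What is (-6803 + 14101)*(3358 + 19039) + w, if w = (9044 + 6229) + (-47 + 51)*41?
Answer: 163468743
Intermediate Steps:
w = 15437 (w = 15273 + 4*41 = 15273 + 164 = 15437)
(-6803 + 14101)*(3358 + 19039) + w = (-6803 + 14101)*(3358 + 19039) + 15437 = 7298*22397 + 15437 = 163453306 + 15437 = 163468743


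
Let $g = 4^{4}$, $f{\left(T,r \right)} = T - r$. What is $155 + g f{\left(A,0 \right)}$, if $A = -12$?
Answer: $-2917$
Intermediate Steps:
$g = 256$
$155 + g f{\left(A,0 \right)} = 155 + 256 \left(-12 - 0\right) = 155 + 256 \left(-12 + 0\right) = 155 + 256 \left(-12\right) = 155 - 3072 = -2917$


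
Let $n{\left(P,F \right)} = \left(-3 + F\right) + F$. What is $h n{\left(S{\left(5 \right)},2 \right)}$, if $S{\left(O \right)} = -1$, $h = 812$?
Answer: $812$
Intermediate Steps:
$n{\left(P,F \right)} = -3 + 2 F$
$h n{\left(S{\left(5 \right)},2 \right)} = 812 \left(-3 + 2 \cdot 2\right) = 812 \left(-3 + 4\right) = 812 \cdot 1 = 812$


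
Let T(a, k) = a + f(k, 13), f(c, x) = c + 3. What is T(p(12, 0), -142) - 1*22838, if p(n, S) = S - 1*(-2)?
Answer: -22975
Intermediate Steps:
f(c, x) = 3 + c
p(n, S) = 2 + S (p(n, S) = S + 2 = 2 + S)
T(a, k) = 3 + a + k (T(a, k) = a + (3 + k) = 3 + a + k)
T(p(12, 0), -142) - 1*22838 = (3 + (2 + 0) - 142) - 1*22838 = (3 + 2 - 142) - 22838 = -137 - 22838 = -22975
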